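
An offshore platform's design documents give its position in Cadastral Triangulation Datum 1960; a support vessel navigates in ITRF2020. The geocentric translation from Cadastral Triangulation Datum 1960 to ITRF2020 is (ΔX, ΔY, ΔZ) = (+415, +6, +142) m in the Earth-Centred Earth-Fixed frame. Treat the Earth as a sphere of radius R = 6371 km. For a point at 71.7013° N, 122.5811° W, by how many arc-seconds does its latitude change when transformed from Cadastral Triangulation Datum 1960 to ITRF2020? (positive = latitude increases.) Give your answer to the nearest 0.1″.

Δφ = 8.5″

sin φ = 0.949433, cos φ = 0.313971, sin λ = -0.842630, cos λ = -0.538493.
North component: ΔN = −sin φ cos λ·ΔX − sin φ sin λ·ΔY + cos φ·ΔZ = −(0.949433)(-0.538493)(415) − (0.949433)(-0.842630)(6) + (0.313971)(142) = 261.56 m.
1° of latitude spans πR/180 = 111195 m, so Δφ = 261.56 / 111195 × 3600 = 8.468″.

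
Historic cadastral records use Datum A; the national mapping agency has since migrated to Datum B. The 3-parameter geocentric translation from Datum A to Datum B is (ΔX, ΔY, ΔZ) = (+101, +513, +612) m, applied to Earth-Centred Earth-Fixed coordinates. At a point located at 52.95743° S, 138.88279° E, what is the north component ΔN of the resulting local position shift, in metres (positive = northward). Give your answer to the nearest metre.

At φ = -52.95743°, λ = 138.88279°: sin φ = -0.798188, cos φ = 0.602408, sin λ = 0.657602, cos λ = -0.753366.
ΔN = −sin φ cos λ·ΔX − sin φ sin λ·ΔY + cos φ·ΔZ = −(-0.798188)(-0.753366)(101) − (-0.798188)(0.657602)(513) + (0.602408)(612) = 577.21 m.

ΔN = 577 m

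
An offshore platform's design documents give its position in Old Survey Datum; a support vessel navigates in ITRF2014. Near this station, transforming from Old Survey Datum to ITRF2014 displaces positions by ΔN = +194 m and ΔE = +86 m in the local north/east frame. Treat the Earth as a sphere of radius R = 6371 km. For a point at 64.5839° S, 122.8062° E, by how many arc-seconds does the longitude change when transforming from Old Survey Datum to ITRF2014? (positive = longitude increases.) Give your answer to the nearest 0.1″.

At latitude -64.5839°, cos φ = 0.429189.
One radian of longitude at latitude φ spans R cos φ, so Δλ = ΔE / (R cos φ) = 86.0 / (6371000 × 0.429189) = 3.1452e-05 rad = 6.487″.

Δλ = 6.5″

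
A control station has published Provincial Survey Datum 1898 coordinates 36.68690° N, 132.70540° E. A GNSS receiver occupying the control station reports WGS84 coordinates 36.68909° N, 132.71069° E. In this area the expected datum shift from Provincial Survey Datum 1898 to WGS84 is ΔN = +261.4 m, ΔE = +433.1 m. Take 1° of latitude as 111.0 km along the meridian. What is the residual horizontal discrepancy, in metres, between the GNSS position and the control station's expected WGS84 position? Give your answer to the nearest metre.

Observed coordinate differences: Δφ = +0.00219°, Δλ = +0.00529°.
Converting to metres (1° lat = 111000 m, cos φ = 0.801912): observed ΔN = 243.1 m, observed ΔE = 470.9 m.
Subtracting the expected shift leaves a residual of 243.1 − (261.4) = -18.3 m north and 470.9 − (433.1) = 37.8 m east.
Residual distance = √((-18.3)² + 37.8²) = 42.0 m.

42 m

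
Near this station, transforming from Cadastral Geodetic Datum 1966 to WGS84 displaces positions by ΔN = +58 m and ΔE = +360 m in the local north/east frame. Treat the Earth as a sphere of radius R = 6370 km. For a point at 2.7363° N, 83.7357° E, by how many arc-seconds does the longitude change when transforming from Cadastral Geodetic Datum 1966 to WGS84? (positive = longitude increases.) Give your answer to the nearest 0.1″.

At latitude 2.7363°, cos φ = 0.998860.
One radian of longitude at latitude φ spans R cos φ, so Δλ = ΔE / (R cos φ) = 360.0 / (6370000 × 0.998860) = 5.6579e-05 rad = 11.670″.

Δλ = 11.7″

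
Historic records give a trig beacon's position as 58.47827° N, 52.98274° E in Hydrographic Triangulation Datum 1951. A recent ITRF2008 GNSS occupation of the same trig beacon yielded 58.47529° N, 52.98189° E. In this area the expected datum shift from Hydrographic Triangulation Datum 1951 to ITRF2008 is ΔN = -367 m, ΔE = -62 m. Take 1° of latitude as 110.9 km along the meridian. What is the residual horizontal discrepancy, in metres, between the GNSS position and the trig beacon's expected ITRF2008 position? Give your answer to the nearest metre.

39 m

Observed coordinate differences: Δφ = -0.00298°, Δλ = -0.00085°.
Converting to metres (1° lat = 110900 m, cos φ = 0.522822): observed ΔN = -330.5 m, observed ΔE = -49.3 m.
Subtracting the expected shift leaves a residual of -330.5 − (-367) = 36.5 m north and -49.3 − (-62) = 12.7 m east.
Residual distance = √(36.5² + 12.7²) = 38.7 m.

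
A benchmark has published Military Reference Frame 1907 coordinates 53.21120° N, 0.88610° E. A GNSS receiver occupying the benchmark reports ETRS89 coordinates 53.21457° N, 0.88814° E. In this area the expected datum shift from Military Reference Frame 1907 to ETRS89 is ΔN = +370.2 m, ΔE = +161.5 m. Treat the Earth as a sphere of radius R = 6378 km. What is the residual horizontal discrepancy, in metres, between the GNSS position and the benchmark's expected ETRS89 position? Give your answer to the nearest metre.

26 m

Observed coordinate differences: Δφ = +0.00337°, Δλ = +0.00204°.
Converting to metres (1° lat = 111317 m, cos φ = 0.598867): observed ΔN = 375.1 m, observed ΔE = 136.0 m.
Subtracting the expected shift leaves a residual of 375.1 − (370.2) = 4.9 m north and 136.0 − (161.5) = -25.5 m east.
Residual distance = √(4.9² + (-25.5)²) = 26.0 m.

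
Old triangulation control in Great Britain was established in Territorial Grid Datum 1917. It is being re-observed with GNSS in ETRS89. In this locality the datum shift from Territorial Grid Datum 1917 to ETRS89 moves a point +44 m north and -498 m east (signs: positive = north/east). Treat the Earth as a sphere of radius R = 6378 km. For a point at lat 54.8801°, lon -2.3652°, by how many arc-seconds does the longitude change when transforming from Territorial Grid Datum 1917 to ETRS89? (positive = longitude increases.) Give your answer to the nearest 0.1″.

At latitude 54.8801°, cos φ = 0.575289.
One radian of longitude at latitude φ spans R cos φ, so Δλ = ΔE / (R cos φ) = -498.0 / (6378000 × 0.575289) = -1.3572e-04 rad = -27.995″.

Δλ = -28.0″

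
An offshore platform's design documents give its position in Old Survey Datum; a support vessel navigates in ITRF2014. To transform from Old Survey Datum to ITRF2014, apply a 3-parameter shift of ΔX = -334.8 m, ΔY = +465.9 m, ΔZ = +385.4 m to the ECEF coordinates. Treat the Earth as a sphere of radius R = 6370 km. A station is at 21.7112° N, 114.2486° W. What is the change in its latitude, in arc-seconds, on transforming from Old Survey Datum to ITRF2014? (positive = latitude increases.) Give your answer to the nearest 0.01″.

sin φ = 0.369928, cos φ = 0.929060, sin λ = -0.911772, cos λ = -0.410697.
North component: ΔN = −sin φ cos λ·ΔX − sin φ sin λ·ΔY + cos φ·ΔZ = −(0.369928)(-0.410697)(-334.8) − (0.369928)(-0.911772)(465.9) + (0.929060)(385.4) = 464.34 m.
1° of latitude spans πR/180 = 111177 m, so Δφ = 464.34 / 111177 × 3600 = 15.036″.

Δφ = 15.04″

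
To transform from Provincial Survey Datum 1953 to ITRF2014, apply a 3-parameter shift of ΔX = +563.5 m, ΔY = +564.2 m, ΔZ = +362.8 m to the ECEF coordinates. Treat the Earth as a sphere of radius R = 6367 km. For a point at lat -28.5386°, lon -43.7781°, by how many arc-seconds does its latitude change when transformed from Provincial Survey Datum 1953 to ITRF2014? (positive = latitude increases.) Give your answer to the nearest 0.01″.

Δφ = 10.58″

sin φ = -0.477751, cos φ = 0.878495, sin λ = -0.691867, cos λ = 0.722025.
North component: ΔN = −sin φ cos λ·ΔX − sin φ sin λ·ΔY + cos φ·ΔZ = −(-0.477751)(0.722025)(563.5) − (-0.477751)(-0.691867)(564.2) + (0.878495)(362.8) = 326.61 m.
1° of latitude spans πR/180 = 111125 m, so Δφ = 326.61 / 111125 × 3600 = 10.581″.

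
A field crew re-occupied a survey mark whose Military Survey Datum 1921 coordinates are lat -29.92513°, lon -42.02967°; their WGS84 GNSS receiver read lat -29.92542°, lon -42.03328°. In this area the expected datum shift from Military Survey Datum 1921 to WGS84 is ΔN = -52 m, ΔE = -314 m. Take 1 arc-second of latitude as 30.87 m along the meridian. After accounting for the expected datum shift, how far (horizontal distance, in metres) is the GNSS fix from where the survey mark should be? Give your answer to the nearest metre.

Observed coordinate differences: Δφ = -0.00029°, Δλ = -0.00361°.
Converting to metres (1° lat = 111132 m, cos φ = 0.866678): observed ΔN = -32.2 m, observed ΔE = -347.7 m.
Subtracting the expected shift leaves a residual of -32.2 − (-52) = 19.8 m north and -347.7 − (-314) = -33.7 m east.
Residual distance = √(19.8² + (-33.7)²) = 39.1 m.

39 m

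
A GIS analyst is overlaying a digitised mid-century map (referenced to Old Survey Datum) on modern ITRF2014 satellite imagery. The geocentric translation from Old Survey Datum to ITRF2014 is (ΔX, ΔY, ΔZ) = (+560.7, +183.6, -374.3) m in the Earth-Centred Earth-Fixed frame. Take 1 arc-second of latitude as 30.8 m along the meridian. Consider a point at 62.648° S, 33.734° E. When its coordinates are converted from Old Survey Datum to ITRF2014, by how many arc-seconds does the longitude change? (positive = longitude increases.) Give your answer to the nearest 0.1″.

sin φ = -0.888201, cos φ = 0.459456, sin λ = 0.555338, cos λ = 0.831625.
East component: ΔE = −sin λ·ΔX + cos λ·ΔY = −(0.555338)(560.7) + (0.831625)(183.6) = -158.69 m.
1° of latitude spans 3600 × 30.80 = 110880 m; at latitude φ, 1° of longitude spans that × cos φ = 50944.5 m, so Δλ = -158.69 / 50944.5 × 3600 = -11.214″.

Δλ = -11.2″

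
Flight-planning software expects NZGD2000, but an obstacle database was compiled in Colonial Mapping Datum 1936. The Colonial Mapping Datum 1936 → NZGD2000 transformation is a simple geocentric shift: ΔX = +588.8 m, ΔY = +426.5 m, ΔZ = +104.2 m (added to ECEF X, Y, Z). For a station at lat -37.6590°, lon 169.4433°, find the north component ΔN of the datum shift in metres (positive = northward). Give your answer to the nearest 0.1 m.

At φ = -37.6590°, λ = 169.4433°: sin φ = -0.610961, cos φ = 0.791661, sin λ = 0.183208, cos λ = -0.983074.
ΔN = −sin φ cos λ·ΔX − sin φ sin λ·ΔY + cos φ·ΔZ = −(-0.610961)(-0.983074)(588.8) − (-0.610961)(0.183208)(426.5) + (0.791661)(104.2) = -223.41 m.

ΔN = -223.4 m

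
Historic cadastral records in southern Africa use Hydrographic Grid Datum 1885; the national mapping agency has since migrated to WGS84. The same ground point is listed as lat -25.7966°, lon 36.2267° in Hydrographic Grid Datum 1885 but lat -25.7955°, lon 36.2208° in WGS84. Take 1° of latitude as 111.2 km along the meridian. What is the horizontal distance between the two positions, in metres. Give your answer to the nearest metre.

Δφ = -25.7955° − -25.7966° = +0.0011°; Δλ = 36.2208° − 36.2267° = -0.0059°.
ΔN = Δφ × 111200 = 122.3 m; ΔE = Δλ × 111200 × cos(-25.7966°) = -0.0059 × 111200 × 0.900345 = -590.7 m.
Distance = √(ΔE² + ΔN²) = √((-590.7)² + 122.3²) = 603.2 m.

603 m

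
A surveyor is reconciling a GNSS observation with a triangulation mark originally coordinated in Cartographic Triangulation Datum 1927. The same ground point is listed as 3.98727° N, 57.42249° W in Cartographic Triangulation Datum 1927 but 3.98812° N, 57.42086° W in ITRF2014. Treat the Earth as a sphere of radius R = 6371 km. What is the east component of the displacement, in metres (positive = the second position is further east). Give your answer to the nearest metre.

ΔE = 181 m

Δφ = 3.98812° − 3.98727° = +0.00085°; Δλ = -57.42086° − -57.42249° = +0.00163°.
1° along a meridian = πR/180 = 111195 m.
ΔN = Δφ × 111195 = 94.5 m; ΔE = Δλ × 111195 × cos(3.98727°) = +0.00163 × 111195 × 0.997580 = 180.8 m.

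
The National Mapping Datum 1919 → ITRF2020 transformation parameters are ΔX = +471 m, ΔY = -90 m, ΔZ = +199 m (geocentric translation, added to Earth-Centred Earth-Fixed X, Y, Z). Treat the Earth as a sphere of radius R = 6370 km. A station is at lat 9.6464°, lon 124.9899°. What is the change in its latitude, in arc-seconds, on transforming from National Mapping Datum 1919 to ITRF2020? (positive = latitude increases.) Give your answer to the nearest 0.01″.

Δφ = 8.22″

sin φ = 0.167567, cos φ = 0.985861, sin λ = 0.819253, cos λ = -0.573432.
North component: ΔN = −sin φ cos λ·ΔX − sin φ sin λ·ΔY + cos φ·ΔZ = −(0.167567)(-0.573432)(471) − (0.167567)(0.819253)(-90) + (0.985861)(199) = 253.80 m.
1° of latitude spans πR/180 = 111177 m, so Δφ = 253.80 / 111177 × 3600 = 8.218″.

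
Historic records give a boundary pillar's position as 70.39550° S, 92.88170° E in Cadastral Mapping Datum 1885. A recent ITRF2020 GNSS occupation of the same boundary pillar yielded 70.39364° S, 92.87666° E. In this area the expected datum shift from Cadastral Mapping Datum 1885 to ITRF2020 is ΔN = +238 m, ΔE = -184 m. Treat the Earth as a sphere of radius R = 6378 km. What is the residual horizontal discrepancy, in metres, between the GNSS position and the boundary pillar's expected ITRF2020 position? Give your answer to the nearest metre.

Observed coordinate differences: Δφ = +0.00186°, Δλ = -0.00504°.
Converting to metres (1° lat = 111317 m, cos φ = 0.335526): observed ΔN = 207.0 m, observed ΔE = -188.2 m.
Subtracting the expected shift leaves a residual of 207.0 − (238) = -31.0 m north and -188.2 − (-184) = -4.2 m east.
Residual distance = √((-31.0)² + (-4.2)²) = 31.2 m.

31 m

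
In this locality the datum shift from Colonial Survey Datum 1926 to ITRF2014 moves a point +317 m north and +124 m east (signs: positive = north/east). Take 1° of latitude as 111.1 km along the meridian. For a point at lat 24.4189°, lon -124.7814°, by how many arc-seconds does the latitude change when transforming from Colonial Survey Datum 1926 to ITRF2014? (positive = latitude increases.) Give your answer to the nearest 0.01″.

Δφ = 10.27″

1° of latitude = 111.1 km, so Δφ = 317.0 / 111100 = 0.0028533° = 10.272″.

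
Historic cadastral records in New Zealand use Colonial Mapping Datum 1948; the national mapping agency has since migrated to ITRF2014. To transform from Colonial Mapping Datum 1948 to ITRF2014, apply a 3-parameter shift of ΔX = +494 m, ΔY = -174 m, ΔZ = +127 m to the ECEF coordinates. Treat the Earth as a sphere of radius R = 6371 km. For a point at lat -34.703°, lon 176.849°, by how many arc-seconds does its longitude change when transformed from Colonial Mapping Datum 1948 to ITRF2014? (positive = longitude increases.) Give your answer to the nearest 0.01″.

sin φ = -0.569323, cos φ = 0.822114, sin λ = 0.054968, cos λ = -0.998488.
East component: ΔE = −sin λ·ΔX + cos λ·ΔY = −(0.054968)(494) + (-0.998488)(-174) = 146.58 m.
1° of latitude spans πR/180 = 111195 m; at latitude φ, 1° of longitude spans that × cos φ = 91414.9 m, so Δλ = 146.58 / 91414.9 × 3600 = 5.773″.

Δλ = 5.77″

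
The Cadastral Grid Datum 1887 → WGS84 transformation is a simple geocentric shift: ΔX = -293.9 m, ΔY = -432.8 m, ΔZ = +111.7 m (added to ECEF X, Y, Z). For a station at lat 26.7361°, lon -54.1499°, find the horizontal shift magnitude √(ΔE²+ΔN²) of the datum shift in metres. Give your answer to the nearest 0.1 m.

At φ = 26.7361°, λ = -54.1499°: sin φ = 0.449882, cos φ = 0.893088, sin λ = -0.810552, cos λ = 0.585667.
ΔE = −sin λ·ΔX + cos λ·ΔY = −(-0.810552)·(-293.9) + (0.585667)·(-432.8) = -491.70 m.
ΔN = −sin φ cos λ·ΔX − sin φ sin λ·ΔY + cos φ·ΔZ = −(0.449882)(0.585667)(-293.9) − (0.449882)(-0.810552)(-432.8) + (0.893088)(111.7) = 19.37 m.
Horizontal magnitude = √(ΔE² + ΔN²) = √((-491.70)² + 19.37²) = 492.08 m.

492.1 m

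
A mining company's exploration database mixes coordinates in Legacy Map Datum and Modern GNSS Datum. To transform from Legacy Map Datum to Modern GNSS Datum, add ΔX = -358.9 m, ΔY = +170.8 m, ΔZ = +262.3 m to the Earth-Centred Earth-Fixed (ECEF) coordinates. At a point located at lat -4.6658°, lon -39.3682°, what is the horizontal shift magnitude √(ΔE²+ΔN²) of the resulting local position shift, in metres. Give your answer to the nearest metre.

The local east axis at (φ, λ) is (−sin λ, cos λ, 0), so ΔE = −sin(-39.3682°)·(-358.9) + cos(-39.3682°)·170.8 = -95.61 m.
The local north axis is (−sin φ cos λ, −sin φ sin λ, cos φ), giving ΔN = -22.570 − 8.813 + 261.431 = 230.05 m.
Horizontal magnitude = √(ΔE² + ΔN²) = √((-95.61)² + 230.05²) = 249.12 m.

249 m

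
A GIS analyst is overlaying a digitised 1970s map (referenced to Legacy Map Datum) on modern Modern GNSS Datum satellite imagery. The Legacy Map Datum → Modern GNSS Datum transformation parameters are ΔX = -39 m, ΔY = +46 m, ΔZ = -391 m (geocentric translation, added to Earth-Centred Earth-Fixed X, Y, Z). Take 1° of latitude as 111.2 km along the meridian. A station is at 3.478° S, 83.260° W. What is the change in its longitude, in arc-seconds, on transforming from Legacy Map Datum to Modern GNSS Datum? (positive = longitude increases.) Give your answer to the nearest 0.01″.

Δλ = -1.08″

sin φ = -0.060665, cos φ = 0.998158, sin λ = -0.993089, cos λ = 0.117364.
East component: ΔE = −sin λ·ΔX + cos λ·ΔY = −(-0.993089)(-39) + (0.117364)(46) = -33.33 m.
1° of latitude spans 111200 m; at latitude φ, 1° of longitude spans that × cos φ = 110995.2 m, so Δλ = -33.33 / 110995.2 × 3600 = -1.081″.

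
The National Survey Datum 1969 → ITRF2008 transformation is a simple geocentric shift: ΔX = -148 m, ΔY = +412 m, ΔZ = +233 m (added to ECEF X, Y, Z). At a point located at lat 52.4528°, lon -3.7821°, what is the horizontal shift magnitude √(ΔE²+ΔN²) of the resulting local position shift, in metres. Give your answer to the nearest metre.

At φ = 52.4528°, λ = -3.7821°: sin φ = 0.792852, cos φ = 0.609415, sin λ = -0.065962, cos λ = 0.997822.
ΔE = −sin λ·ΔX + cos λ·ΔY = −(-0.065962)·(-148) + (0.997822)·(412) = 401.34 m.
ΔN = −sin φ cos λ·ΔX − sin φ sin λ·ΔY + cos φ·ΔZ = −(0.792852)(0.997822)(-148) − (0.792852)(-0.065962)(412) + (0.609415)(233) = 280.63 m.
Horizontal magnitude = √(ΔE² + ΔN²) = √(401.34² + 280.63²) = 489.72 m.

490 m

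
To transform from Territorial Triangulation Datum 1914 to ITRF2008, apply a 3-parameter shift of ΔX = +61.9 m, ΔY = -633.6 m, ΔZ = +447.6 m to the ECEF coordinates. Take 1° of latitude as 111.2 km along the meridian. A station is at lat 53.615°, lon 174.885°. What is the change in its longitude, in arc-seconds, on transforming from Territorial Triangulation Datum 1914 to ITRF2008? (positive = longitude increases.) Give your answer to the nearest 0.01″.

sin φ = 0.805049, cos φ = 0.593208, sin λ = 0.089155, cos λ = -0.996018.
East component: ΔE = −sin λ·ΔX + cos λ·ΔY = −(0.089155)(61.9) + (-0.996018)(-633.6) = 625.56 m.
1° of latitude spans 111200 m; at latitude φ, 1° of longitude spans that × cos φ = 65964.7 m, so Δλ = 625.56 / 65964.7 × 3600 = 34.140″.

Δλ = 34.14″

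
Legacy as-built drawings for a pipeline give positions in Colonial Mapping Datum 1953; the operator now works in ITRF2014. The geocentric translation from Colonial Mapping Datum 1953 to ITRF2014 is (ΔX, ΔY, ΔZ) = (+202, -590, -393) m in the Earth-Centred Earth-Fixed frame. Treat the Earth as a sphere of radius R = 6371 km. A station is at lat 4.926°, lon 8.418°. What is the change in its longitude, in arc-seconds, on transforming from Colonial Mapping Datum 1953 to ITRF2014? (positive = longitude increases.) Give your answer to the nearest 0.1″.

Δλ = -19.9″

sin φ = 0.085869, cos φ = 0.996306, sin λ = 0.146394, cos λ = 0.989226.
East component: ΔE = −sin λ·ΔX + cos λ·ΔY = −(0.146394)(202) + (0.989226)(-590) = -613.22 m.
1° of latitude spans πR/180 = 111195 m; at latitude φ, 1° of longitude spans that × cos φ = 110784.2 m, so Δλ = -613.22 / 110784.2 × 3600 = -19.927″.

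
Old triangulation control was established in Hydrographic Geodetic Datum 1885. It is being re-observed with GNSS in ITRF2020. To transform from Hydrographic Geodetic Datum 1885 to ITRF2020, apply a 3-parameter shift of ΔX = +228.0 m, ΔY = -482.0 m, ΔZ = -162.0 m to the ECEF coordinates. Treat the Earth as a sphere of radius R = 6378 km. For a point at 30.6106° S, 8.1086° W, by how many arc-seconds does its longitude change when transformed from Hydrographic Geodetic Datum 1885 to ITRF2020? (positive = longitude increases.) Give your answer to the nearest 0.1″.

Δλ = -16.7″

sin φ = -0.509201, cos φ = 0.860648, sin λ = -0.141050, cos λ = 0.990002.
East component: ΔE = −sin λ·ΔX + cos λ·ΔY = −(-0.141050)(228.0) + (0.990002)(-482.0) = -445.02 m.
1° of latitude spans πR/180 = 111317 m; at latitude φ, 1° of longitude spans that × cos φ = 95804.8 m, so Δλ = -445.02 / 95804.8 × 3600 = -16.722″.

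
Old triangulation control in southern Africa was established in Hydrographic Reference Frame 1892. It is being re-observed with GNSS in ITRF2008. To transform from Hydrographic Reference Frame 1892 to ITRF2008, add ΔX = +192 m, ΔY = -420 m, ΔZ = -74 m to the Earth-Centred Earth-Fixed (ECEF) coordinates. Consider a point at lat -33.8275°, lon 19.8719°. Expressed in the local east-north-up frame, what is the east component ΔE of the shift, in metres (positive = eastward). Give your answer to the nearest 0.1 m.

ΔE = -460.3 m

The local east axis at (φ, λ) is (−sin λ, cos λ, 0), so ΔE = −sin(19.8719°)·192 + cos(19.8719°)·(-420) = -460.26 m.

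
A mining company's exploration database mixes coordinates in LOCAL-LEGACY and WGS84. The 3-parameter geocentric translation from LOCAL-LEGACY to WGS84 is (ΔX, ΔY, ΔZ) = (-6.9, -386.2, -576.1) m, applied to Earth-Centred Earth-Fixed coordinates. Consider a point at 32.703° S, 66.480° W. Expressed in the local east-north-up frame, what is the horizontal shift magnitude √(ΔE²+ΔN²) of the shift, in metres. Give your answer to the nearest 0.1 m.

335.8 m

At φ = -32.703°, λ = -66.480°: sin φ = -0.540284, cos φ = 0.841482, sin λ = -0.916921, cos λ = 0.399069.
ΔE = −sin λ·ΔX + cos λ·ΔY = −(-0.916921)·(-6.9) + (0.399069)·(-386.2) = -160.45 m.
ΔN = −sin φ cos λ·ΔX − sin φ sin λ·ΔY + cos φ·ΔZ = −(-0.540284)(0.399069)(-6.9) − (-0.540284)(-0.916921)(-386.2) + (0.841482)(-576.1) = -294.94 m.
Horizontal magnitude = √(ΔE² + ΔN²) = √((-160.45)² + (-294.94)²) = 335.76 m.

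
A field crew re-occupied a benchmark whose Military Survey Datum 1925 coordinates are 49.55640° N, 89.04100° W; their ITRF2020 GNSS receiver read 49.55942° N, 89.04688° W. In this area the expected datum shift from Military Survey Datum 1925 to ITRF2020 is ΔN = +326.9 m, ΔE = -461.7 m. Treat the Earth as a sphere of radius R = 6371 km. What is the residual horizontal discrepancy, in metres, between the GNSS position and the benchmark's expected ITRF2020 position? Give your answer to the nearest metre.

Observed coordinate differences: Δφ = +0.00302°, Δλ = -0.00588°.
Converting to metres (1° lat = 111195 m, cos φ = 0.648699): observed ΔN = 335.8 m, observed ΔE = -424.1 m.
Subtracting the expected shift leaves a residual of 335.8 − (326.9) = 8.9 m north and -424.1 − (-461.7) = 37.6 m east.
Residual distance = √(8.9² + 37.6²) = 38.6 m.

39 m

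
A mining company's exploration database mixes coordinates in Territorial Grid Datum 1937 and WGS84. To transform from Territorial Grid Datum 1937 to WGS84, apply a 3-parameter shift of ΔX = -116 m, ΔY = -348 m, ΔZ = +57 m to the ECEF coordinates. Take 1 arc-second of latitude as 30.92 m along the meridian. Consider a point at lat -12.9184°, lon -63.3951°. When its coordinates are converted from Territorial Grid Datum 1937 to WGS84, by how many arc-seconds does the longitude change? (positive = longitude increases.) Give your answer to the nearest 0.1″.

Δλ = -8.6″

sin φ = -0.223563, cos φ = 0.974689, sin λ = -0.894116, cos λ = 0.447836.
East component: ΔE = −sin λ·ΔX + cos λ·ΔY = −(-0.894116)(-116) + (0.447836)(-348) = -259.56 m.
1° of latitude spans 3600 × 30.92 = 111312 m; at latitude φ, 1° of longitude spans that × cos φ = 108494.6 m, so Δλ = -259.56 / 108494.6 × 3600 = -8.613″.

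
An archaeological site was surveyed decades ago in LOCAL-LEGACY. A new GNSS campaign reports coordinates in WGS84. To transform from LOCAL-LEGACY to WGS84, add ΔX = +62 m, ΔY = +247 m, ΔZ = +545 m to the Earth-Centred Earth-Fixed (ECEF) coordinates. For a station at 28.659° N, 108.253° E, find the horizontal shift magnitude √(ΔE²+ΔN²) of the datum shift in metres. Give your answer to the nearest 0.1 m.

399.0 m

At φ = 28.659°, λ = 108.253°: sin φ = 0.479596, cos φ = 0.877490, sin λ = 0.949683, cos λ = -0.313214.
ΔE = −sin λ·ΔX + cos λ·ΔY = −(0.949683)·(62) + (-0.313214)·(247) = -136.24 m.
ΔN = −sin φ cos λ·ΔX − sin φ sin λ·ΔY + cos φ·ΔZ = −(0.479596)(-0.313214)(62) − (0.479596)(0.949683)(247) + (0.877490)(545) = 375.05 m.
Horizontal magnitude = √(ΔE² + ΔN²) = √((-136.24)² + 375.05²) = 399.03 m.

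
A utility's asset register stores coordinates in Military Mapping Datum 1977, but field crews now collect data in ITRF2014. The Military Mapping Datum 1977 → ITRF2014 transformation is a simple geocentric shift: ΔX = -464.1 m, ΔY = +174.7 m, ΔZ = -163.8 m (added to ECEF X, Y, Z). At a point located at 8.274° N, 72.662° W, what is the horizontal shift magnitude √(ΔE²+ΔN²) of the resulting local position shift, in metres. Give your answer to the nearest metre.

408 m

The local east axis at (φ, λ) is (−sin λ, cos λ, 0), so ΔE = −sin(-72.662°)·(-464.1) + cos(-72.662°)·174.7 = -390.95 m.
The local north axis is (−sin φ cos λ, −sin φ sin λ, cos φ), giving ΔN = 19.903 + 23.998 − 162.095 = -118.19 m.
Horizontal magnitude = √(ΔE² + ΔN²) = √((-390.95)² + (-118.19)²) = 408.43 m.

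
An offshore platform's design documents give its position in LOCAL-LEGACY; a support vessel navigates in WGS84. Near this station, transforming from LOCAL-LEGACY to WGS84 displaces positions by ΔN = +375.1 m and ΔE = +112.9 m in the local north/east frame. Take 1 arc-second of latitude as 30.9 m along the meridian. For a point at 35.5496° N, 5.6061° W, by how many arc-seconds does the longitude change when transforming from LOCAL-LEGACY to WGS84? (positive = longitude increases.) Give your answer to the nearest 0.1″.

Δλ = 4.5″

At latitude 35.5496°, cos φ = 0.813613.
1″ of longitude at this latitude = 30.90 × cos φ = 25.1406 m, so Δλ = 112.9 / 25.1406 = 4.491″.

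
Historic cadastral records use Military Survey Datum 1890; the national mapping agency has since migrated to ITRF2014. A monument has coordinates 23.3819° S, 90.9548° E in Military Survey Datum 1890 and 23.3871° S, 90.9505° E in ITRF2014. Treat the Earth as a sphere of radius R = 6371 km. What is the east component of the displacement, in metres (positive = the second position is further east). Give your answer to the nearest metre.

ΔE = -439 m

Δφ = -23.3871° − -23.3819° = -0.0052°; Δλ = 90.9505° − 90.9548° = -0.0043°.
1° along a meridian = πR/180 = 111195 m.
ΔN = Δφ × 111195 = -578.2 m; ΔE = Δλ × 111195 × cos(-23.3819°) = -0.0043 × 111195 × 0.917880 = -438.9 m.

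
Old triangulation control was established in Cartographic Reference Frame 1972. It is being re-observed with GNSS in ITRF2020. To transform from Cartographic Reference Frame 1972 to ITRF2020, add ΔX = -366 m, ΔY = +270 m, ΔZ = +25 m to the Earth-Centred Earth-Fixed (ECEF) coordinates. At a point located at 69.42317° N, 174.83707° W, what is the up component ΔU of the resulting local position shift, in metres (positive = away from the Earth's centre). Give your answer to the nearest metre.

ΔU = 143 m

At φ = 69.42317°, λ = -174.83707°: sin φ = 0.936202, cos φ = 0.351463, sin λ = -0.089988, cos λ = -0.995943.
ΔU = cos φ cos λ·ΔX + cos φ sin λ·ΔY + sin φ·ΔZ = (0.351463)(-0.995943)(-366) + (0.351463)(-0.089988)(270) + (0.936202)(25) = 142.98 m.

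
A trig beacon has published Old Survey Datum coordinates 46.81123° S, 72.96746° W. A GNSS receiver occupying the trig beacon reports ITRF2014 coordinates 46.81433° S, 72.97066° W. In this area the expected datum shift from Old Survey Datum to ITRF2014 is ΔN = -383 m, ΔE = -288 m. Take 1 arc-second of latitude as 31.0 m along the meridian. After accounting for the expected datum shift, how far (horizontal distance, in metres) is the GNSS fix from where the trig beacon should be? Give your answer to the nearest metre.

Observed coordinate differences: Δφ = -0.00310°, Δλ = -0.00320°.
Converting to metres (1° lat = 111600 m, cos φ = 0.684404): observed ΔN = -346.0 m, observed ΔE = -244.4 m.
Subtracting the expected shift leaves a residual of -346.0 − (-383) = 37.0 m north and -244.4 − (-288) = 43.6 m east.
Residual distance = √(37.0² + 43.6²) = 57.2 m.

57 m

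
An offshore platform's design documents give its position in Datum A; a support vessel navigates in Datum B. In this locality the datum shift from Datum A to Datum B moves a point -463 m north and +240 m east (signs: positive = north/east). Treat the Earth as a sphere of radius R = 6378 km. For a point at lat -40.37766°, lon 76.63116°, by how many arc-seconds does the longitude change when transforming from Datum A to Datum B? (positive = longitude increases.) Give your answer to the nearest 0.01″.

At latitude -40.37766°, cos φ = 0.761791.
One radian of longitude at latitude φ spans R cos φ, so Δλ = ΔE / (R cos φ) = 240.0 / (6378000 × 0.761791) = 4.9396e-05 rad = 10.189″.

Δλ = 10.19″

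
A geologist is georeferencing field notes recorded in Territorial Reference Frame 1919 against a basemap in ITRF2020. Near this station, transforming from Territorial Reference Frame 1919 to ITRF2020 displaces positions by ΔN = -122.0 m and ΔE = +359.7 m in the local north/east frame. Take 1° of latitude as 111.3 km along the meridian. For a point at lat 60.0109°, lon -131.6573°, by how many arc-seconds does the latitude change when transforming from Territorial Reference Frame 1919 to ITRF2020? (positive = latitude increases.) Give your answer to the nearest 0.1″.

Δφ = -3.9″

1° of latitude = 111.3 km, so Δφ = -122.0 / 111300 = -0.0010961° = -3.946″.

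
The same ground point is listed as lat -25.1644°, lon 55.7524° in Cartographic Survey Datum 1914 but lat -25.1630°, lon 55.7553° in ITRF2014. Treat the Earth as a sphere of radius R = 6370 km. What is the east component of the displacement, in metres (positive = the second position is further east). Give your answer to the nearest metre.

ΔE = 292 m

Δφ = -25.1630° − -25.1644° = +0.0014°; Δλ = 55.7553° − 55.7524° = +0.0029°.
1° along a meridian = πR/180 = 111177 m.
ΔN = Δφ × 111177 = 155.6 m; ΔE = Δλ × 111177 × cos(-25.1644°) = +0.0029 × 111177 × 0.905091 = 291.8 m.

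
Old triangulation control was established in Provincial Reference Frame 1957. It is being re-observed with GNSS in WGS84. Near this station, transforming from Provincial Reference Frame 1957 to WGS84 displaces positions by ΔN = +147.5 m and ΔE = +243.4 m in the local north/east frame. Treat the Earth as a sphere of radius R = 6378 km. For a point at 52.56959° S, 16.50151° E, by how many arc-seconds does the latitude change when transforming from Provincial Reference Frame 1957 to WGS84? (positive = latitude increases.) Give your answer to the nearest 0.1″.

Δφ = 4.8″

On a sphere of radius R, 1 rad of latitude = R, so Δφ = ΔN / R = 147.5 / 6378000 = 2.3126e-05 rad = 4.770″.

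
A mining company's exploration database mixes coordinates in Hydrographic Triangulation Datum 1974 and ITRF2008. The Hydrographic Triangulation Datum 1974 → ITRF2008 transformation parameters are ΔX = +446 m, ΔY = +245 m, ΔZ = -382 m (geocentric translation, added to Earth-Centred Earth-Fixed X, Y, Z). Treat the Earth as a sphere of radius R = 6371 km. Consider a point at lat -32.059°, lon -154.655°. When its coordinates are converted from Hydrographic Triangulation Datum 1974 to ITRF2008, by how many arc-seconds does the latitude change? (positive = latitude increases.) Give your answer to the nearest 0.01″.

sin φ = -0.530792, cos φ = 0.847502, sin λ = -0.428068, cos λ = -0.903747.
North component: ΔN = −sin φ cos λ·ΔX − sin φ sin λ·ΔY + cos φ·ΔZ = −(-0.530792)(-0.903747)(446) − (-0.530792)(-0.428068)(245) + (0.847502)(-382) = -593.36 m.
1° of latitude spans πR/180 = 111195 m, so Δφ = -593.36 / 111195 × 3600 = -19.210″.

Δφ = -19.21″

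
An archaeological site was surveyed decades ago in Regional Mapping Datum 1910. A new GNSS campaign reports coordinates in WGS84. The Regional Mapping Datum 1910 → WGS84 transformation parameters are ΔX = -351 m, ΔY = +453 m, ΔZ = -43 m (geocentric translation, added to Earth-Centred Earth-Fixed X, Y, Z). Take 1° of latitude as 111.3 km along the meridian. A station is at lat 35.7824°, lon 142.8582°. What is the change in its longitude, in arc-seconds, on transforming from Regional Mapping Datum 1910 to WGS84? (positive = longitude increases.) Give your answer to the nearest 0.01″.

sin φ = 0.584709, cos φ = 0.811243, sin λ = 0.603790, cos λ = -0.797144.
East component: ΔE = −sin λ·ΔX + cos λ·ΔY = −(0.603790)(-351) + (-0.797144)(453) = -149.18 m.
1° of latitude spans 111300 m; at latitude φ, 1° of longitude spans that × cos φ = 90291.4 m, so Δλ = -149.18 / 90291.4 × 3600 = -5.948″.

Δλ = -5.95″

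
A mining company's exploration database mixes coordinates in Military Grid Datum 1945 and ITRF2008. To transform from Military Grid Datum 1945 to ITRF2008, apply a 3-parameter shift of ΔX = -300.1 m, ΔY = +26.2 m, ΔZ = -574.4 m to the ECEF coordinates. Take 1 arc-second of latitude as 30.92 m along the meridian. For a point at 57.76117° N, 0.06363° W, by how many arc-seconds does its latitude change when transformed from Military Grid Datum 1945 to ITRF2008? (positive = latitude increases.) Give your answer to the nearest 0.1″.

sin φ = 0.845832, cos φ = 0.533450, sin λ = -0.001111, cos λ = 0.999999.
North component: ΔN = −sin φ cos λ·ΔX − sin φ sin λ·ΔY + cos φ·ΔZ = −(0.845832)(0.999999)(-300.1) − (0.845832)(-0.001111)(26.2) + (0.533450)(-574.4) = -52.55 m.
1° of latitude spans 3600 × 30.92 = 111312 m, so Δφ = -52.55 / 111312 × 3600 = -1.700″.

Δφ = -1.7″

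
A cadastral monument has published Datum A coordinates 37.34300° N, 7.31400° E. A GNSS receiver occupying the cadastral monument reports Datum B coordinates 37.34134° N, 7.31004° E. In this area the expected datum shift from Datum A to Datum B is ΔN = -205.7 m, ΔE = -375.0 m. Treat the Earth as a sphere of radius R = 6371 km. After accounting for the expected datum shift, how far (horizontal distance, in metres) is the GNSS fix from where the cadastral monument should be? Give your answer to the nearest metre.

Observed coordinate differences: Δφ = -0.00166°, Δλ = -0.00396°.
Converting to metres (1° lat = 111195 m, cos φ = 0.795018): observed ΔN = -184.6 m, observed ΔE = -350.1 m.
Subtracting the expected shift leaves a residual of -184.6 − (-205.7) = 21.1 m north and -350.1 − (-375.0) = 24.9 m east.
Residual distance = √(21.1² + 24.9²) = 32.7 m.

33 m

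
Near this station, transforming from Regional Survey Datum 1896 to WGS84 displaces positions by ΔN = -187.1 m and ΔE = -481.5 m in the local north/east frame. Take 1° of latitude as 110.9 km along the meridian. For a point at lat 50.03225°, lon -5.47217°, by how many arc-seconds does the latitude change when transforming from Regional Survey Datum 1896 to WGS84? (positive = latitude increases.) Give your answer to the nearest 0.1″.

1° of latitude = 110.9 km, so Δφ = -187.1 / 110900 = -0.0016871° = -6.074″.

Δφ = -6.1″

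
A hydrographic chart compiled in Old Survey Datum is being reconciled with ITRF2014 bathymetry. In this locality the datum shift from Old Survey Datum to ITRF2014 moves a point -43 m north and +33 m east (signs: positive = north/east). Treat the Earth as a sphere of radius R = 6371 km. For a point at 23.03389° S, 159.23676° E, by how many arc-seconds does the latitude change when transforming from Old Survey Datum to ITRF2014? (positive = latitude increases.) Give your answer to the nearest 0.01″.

Δφ = -1.39″

On a sphere of radius R, 1 rad of latitude = R, so Δφ = ΔN / R = -43.0 / 6371000 = -6.7493e-06 rad = -1.392″.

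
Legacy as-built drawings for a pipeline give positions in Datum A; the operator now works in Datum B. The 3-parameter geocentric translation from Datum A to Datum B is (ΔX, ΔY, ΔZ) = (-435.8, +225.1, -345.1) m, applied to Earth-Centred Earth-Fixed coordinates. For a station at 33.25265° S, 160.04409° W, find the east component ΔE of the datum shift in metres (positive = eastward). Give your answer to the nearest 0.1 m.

ΔE = -360.3 m

The local east axis at (φ, λ) is (−sin λ, cos λ, 0), so ΔE = −sin(-160.04409°)·(-435.8) + cos(-160.04409°)·225.1 = -360.32 m.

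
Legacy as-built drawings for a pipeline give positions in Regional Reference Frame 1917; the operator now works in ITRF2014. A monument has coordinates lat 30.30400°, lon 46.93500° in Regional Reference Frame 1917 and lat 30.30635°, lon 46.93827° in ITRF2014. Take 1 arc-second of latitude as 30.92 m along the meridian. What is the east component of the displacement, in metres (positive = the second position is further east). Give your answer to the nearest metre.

ΔE = 314 m

Δφ = 30.30635° − 30.30400° = +0.00235°; Δλ = 46.93827° − 46.93500° = +0.00327°.
1° of latitude = 3600 × 30.92 = 111312 m.
ΔN = Δφ × 111312 = 261.6 m; ΔE = Δλ × 111312 × cos(30.30400°) = +0.00327 × 111312 × 0.863360 = 314.3 m.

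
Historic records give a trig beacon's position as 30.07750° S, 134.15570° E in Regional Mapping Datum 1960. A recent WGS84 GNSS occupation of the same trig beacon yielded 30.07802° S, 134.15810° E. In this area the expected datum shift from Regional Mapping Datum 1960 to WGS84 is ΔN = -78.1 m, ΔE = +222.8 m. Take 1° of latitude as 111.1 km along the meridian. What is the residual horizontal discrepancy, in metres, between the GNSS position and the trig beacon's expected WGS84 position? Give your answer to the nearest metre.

Observed coordinate differences: Δφ = -0.00052°, Δλ = +0.00240°.
Converting to metres (1° lat = 111100 m, cos φ = 0.865348): observed ΔN = -57.8 m, observed ΔE = 230.7 m.
Subtracting the expected shift leaves a residual of -57.8 − (-78.1) = 20.3 m north and 230.7 − (222.8) = 7.9 m east.
Residual distance = √(20.3² + 7.9²) = 21.8 m.

22 m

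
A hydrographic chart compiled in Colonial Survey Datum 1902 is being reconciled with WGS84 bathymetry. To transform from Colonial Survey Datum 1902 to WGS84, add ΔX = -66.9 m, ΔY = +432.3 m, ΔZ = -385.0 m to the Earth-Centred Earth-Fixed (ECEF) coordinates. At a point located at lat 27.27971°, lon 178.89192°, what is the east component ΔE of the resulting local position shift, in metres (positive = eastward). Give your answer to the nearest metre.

The local east axis at (φ, λ) is (−sin λ, cos λ, 0), so ΔE = −sin(178.89192°)·(-66.9) + cos(178.89192°)·432.3 = -430.93 m.

ΔE = -431 m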